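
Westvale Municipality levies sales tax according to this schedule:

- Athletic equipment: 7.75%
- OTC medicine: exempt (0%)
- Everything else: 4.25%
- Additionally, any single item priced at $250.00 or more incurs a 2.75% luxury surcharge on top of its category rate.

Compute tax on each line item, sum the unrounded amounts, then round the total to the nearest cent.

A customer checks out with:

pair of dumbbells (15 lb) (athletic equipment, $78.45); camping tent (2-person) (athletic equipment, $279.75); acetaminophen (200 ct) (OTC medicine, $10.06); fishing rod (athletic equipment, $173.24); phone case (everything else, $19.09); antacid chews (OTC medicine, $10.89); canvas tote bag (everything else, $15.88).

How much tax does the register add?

$50.37

Pair of dumbbells (15 lb) $78.45: athletic equipment → 7.75% → $6.079875
Camping tent (2-person) $279.75: athletic equipment → 7.75% + 2.75% surcharge = 10.5% → $29.37375
Acetaminophen (200 ct) $10.06: OTC medicine → 0% → $0.00
Fishing rod $173.24: athletic equipment → 7.75% → $13.4261
Phone case $19.09: everything else → 4.25% → $0.811325
Antacid chews $10.89: OTC medicine → 0% → $0.00
Canvas tote bag $15.88: everything else → 4.25% → $0.6749
Unrounded tax sum = $50.36595 → $50.37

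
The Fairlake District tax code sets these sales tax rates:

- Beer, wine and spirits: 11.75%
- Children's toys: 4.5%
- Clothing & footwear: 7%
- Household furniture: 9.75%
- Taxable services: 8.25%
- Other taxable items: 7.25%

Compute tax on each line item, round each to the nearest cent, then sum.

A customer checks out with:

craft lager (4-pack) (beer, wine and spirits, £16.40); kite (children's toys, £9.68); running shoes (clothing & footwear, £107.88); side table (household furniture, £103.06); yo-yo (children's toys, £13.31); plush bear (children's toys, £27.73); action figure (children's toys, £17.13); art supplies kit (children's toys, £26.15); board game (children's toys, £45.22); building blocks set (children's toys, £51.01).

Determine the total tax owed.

Craft lager (4-pack) £16.40: beer, wine and spirits → 11.75% → £1.93
Kite £9.68: children's toys → 4.5% → £0.44
Running shoes £107.88: clothing & footwear → 7% → £7.55
Side table £103.06: household furniture → 9.75% → £10.05
Yo-yo £13.31: children's toys → 4.5% → £0.60
Plush bear £27.73: children's toys → 4.5% → £1.25
Action figure £17.13: children's toys → 4.5% → £0.77
Art supplies kit £26.15: children's toys → 4.5% → £1.18
Board game £45.22: children's toys → 4.5% → £2.03
Building blocks set £51.01: children's toys → 4.5% → £2.30
Total tax = £1.93 + £0.44 + £7.55 + £10.05 + £0.60 + £1.25 + £0.77 + £1.18 + £2.03 + £2.30 = £28.10

£28.10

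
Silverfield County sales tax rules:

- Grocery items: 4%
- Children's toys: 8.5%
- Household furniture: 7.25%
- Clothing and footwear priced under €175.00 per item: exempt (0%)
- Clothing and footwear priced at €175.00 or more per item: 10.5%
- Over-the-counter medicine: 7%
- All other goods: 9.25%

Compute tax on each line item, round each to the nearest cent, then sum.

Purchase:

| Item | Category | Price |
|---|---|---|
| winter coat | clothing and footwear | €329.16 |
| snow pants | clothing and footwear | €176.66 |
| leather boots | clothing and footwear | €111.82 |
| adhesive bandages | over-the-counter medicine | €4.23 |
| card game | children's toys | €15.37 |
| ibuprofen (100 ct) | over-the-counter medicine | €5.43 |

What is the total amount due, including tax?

€697.77

Winter coat €329.16: clothing and footwear, €175.00 or more → 10.5% → €34.56
Snow pants €176.66: clothing and footwear, €175.00 or more → 10.5% → €18.55
Leather boots €111.82: clothing and footwear, under €175.00 → 0% → €0.00
Adhesive bandages €4.23: over-the-counter medicine → 7% → €0.30
Card game €15.37: children's toys → 8.5% → €1.31
Ibuprofen (100 ct) €5.43: over-the-counter medicine → 7% → €0.38
Subtotal = €642.67; tax = €55.10; total due = €697.77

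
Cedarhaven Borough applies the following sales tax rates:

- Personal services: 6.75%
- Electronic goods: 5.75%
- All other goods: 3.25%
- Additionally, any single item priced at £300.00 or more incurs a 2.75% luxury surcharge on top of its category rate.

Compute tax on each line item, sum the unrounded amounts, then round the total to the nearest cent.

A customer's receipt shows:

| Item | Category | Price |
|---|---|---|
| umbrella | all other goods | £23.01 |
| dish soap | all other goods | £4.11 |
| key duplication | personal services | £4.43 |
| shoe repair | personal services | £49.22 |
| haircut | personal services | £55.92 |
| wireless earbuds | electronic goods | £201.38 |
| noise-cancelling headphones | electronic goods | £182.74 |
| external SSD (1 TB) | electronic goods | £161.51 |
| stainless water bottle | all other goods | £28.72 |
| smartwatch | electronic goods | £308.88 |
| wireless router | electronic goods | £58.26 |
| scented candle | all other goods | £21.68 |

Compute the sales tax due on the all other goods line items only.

£2.52

Umbrella £23.01: all other goods → 3.25% → £0.747825
Dish soap £4.11: all other goods → 3.25% → £0.133575
Stainless water bottle £28.72: all other goods → 3.25% → £0.9334
Scented candle £21.68: all other goods → 3.25% → £0.7046
Tax on all other goods: unrounded sum = £2.5194 → £2.52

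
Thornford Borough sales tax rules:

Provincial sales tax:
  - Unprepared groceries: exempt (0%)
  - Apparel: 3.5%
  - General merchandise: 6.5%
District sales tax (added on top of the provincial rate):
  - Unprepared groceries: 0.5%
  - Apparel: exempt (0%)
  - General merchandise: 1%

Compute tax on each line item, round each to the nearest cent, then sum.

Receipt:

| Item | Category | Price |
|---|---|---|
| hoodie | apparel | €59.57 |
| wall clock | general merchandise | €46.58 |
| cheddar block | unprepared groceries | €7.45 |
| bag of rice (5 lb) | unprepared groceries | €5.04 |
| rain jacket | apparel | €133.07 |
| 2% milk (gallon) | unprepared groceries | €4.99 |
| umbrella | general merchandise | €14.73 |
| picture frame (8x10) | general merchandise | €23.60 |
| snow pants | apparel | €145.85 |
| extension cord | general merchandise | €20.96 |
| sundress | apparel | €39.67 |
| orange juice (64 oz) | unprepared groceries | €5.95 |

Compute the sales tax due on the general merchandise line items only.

Wall clock €46.58: general merchandise → 6.5% + 1% district = 7.5% → €3.49
Umbrella €14.73: general merchandise → 6.5% + 1% district = 7.5% → €1.10
Picture frame (8x10) €23.60: general merchandise → 6.5% + 1% district = 7.5% → €1.77
Extension cord €20.96: general merchandise → 6.5% + 1% district = 7.5% → €1.57
Tax on general merchandise = €3.49 + €1.10 + €1.77 + €1.57 = €7.93

€7.93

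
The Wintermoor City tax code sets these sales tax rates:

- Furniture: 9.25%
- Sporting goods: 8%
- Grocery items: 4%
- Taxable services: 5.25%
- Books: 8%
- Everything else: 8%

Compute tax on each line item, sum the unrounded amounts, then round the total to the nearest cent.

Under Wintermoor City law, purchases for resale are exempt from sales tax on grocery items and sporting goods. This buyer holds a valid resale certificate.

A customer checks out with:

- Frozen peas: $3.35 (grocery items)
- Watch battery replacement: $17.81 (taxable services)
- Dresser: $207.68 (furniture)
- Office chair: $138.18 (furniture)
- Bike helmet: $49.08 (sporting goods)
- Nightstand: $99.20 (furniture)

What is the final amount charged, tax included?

Frozen peas $3.35: grocery items, buyer-exempt → 0% → $0.00
Watch battery replacement $17.81: taxable services → 5.25% → $0.935025
Dresser $207.68: furniture → 9.25% → $19.2104
Office chair $138.18: furniture → 9.25% → $12.78165
Bike helmet $49.08: sporting goods, buyer-exempt → 0% → $0.00
Nightstand $99.20: furniture → 9.25% → $9.176
Subtotal = $515.30; unrounded tax = $42.103075 → $42.10; total due = $557.40

$557.40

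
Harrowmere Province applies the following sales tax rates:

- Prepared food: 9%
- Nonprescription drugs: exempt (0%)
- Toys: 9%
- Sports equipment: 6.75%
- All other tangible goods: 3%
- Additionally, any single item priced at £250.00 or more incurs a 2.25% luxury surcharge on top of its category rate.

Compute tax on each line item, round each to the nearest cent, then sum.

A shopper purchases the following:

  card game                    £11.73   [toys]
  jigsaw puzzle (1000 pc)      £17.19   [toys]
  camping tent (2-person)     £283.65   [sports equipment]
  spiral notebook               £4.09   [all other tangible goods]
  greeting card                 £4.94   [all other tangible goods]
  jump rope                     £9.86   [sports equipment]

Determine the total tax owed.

£29.08

Card game £11.73: toys → 9% → £1.06
Jigsaw puzzle (1000 pc) £17.19: toys → 9% → £1.55
Camping tent (2-person) £283.65: sports equipment → 6.75% + 2.25% surcharge = 9% → £25.53
Spiral notebook £4.09: all other tangible goods → 3% → £0.12
Greeting card £4.94: all other tangible goods → 3% → £0.15
Jump rope £9.86: sports equipment → 6.75% → £0.67
Total tax = £1.06 + £1.55 + £25.53 + £0.12 + £0.15 + £0.67 = £29.08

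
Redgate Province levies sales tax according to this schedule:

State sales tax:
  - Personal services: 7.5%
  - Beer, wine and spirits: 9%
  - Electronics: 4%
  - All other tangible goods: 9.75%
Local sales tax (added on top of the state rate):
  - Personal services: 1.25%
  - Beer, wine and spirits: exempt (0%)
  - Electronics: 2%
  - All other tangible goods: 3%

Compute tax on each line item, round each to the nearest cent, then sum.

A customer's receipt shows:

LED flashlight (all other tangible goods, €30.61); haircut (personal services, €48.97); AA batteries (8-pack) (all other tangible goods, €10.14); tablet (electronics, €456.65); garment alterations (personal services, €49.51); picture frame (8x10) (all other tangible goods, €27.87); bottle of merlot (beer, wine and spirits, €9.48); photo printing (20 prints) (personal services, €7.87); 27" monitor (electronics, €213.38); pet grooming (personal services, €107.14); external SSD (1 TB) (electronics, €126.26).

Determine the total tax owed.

LED flashlight €30.61: all other tangible goods → 9.75% + 3% local = 12.75% → €3.90
Haircut €48.97: personal services → 7.5% + 1.25% local = 8.75% → €4.28
AA batteries (8-pack) €10.14: all other tangible goods → 9.75% + 3% local = 12.75% → €1.29
Tablet €456.65: electronics → 4% + 2% local = 6% → €27.40
Garment alterations €49.51: personal services → 7.5% + 1.25% local = 8.75% → €4.33
Picture frame (8x10) €27.87: all other tangible goods → 9.75% + 3% local = 12.75% → €3.55
Bottle of merlot €9.48: beer, wine and spirits → 9% + 0% local = 9% → €0.85
Photo printing (20 prints) €7.87: personal services → 7.5% + 1.25% local = 8.75% → €0.69
27" monitor €213.38: electronics → 4% + 2% local = 6% → €12.80
Pet grooming €107.14: personal services → 7.5% + 1.25% local = 8.75% → €9.37
External SSD (1 TB) €126.26: electronics → 4% + 2% local = 6% → €7.58
Total tax = €3.90 + €4.28 + €1.29 + €27.40 + €4.33 + €3.55 + €0.85 + €0.69 + €12.80 + €9.37 + €7.58 = €76.04

€76.04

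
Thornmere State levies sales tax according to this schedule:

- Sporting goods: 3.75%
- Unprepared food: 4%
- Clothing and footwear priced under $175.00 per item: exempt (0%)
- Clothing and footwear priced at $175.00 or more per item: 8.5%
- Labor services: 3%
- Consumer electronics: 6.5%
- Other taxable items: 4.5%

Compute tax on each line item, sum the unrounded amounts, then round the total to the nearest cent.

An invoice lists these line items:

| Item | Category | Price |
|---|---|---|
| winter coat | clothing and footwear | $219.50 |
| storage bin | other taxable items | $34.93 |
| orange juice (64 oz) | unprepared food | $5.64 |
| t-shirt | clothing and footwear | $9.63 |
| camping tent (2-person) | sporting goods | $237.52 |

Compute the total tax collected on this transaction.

$29.36

Winter coat $219.50: clothing and footwear, $175.00 or more → 8.5% → $18.6575
Storage bin $34.93: other taxable items → 4.5% → $1.57185
Orange juice (64 oz) $5.64: unprepared food → 4% → $0.2256
T-shirt $9.63: clothing and footwear, under $175.00 → 0% → $0.00
Camping tent (2-person) $237.52: sporting goods → 3.75% → $8.907
Unrounded tax sum = $29.36195 → $29.36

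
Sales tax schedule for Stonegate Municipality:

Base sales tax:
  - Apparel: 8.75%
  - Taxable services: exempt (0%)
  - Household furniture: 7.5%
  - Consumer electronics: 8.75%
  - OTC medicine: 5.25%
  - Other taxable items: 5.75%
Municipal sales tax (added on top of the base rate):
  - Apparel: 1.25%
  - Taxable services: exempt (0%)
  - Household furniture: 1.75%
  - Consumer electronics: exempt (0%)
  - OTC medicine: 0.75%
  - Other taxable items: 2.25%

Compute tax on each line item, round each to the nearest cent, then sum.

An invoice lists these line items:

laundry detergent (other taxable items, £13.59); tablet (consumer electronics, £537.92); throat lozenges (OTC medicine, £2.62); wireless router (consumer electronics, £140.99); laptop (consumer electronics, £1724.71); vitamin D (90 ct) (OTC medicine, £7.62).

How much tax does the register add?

£212.03

Laundry detergent £13.59: other taxable items → 5.75% + 2.25% municipal = 8% → £1.09
Tablet £537.92: consumer electronics → 8.75% + 0% municipal = 8.75% → £47.07
Throat lozenges £2.62: OTC medicine → 5.25% + 0.75% municipal = 6% → £0.16
Wireless router £140.99: consumer electronics → 8.75% + 0% municipal = 8.75% → £12.34
Laptop £1724.71: consumer electronics → 8.75% + 0% municipal = 8.75% → £150.91
Vitamin D (90 ct) £7.62: OTC medicine → 5.25% + 0.75% municipal = 6% → £0.46
Total tax = £1.09 + £47.07 + £0.16 + £12.34 + £150.91 + £0.46 = £212.03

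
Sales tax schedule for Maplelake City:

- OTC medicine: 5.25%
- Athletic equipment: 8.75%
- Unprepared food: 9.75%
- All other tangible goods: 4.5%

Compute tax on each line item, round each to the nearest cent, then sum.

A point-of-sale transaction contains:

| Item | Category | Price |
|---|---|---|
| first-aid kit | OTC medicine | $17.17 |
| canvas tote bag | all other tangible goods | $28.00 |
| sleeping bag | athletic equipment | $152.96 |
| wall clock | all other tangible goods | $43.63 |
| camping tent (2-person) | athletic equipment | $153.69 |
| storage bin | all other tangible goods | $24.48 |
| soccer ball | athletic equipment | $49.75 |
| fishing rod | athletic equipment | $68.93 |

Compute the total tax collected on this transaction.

$42.43

First-aid kit $17.17: OTC medicine → 5.25% → $0.90
Canvas tote bag $28.00: all other tangible goods → 4.5% → $1.26
Sleeping bag $152.96: athletic equipment → 8.75% → $13.38
Wall clock $43.63: all other tangible goods → 4.5% → $1.96
Camping tent (2-person) $153.69: athletic equipment → 8.75% → $13.45
Storage bin $24.48: all other tangible goods → 4.5% → $1.10
Soccer ball $49.75: athletic equipment → 8.75% → $4.35
Fishing rod $68.93: athletic equipment → 8.75% → $6.03
Total tax = $0.90 + $1.26 + $13.38 + $1.96 + $13.45 + $1.10 + $4.35 + $6.03 = $42.43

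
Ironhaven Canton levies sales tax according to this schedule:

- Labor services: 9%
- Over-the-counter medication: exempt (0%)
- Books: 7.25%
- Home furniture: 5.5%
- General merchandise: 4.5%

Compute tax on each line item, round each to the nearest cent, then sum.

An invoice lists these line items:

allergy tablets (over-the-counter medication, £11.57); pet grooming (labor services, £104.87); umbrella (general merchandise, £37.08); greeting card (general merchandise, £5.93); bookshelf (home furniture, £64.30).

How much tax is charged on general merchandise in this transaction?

Umbrella £37.08: general merchandise → 4.5% → £1.67
Greeting card £5.93: general merchandise → 4.5% → £0.27
Tax on general merchandise = £1.67 + £0.27 = £1.94

£1.94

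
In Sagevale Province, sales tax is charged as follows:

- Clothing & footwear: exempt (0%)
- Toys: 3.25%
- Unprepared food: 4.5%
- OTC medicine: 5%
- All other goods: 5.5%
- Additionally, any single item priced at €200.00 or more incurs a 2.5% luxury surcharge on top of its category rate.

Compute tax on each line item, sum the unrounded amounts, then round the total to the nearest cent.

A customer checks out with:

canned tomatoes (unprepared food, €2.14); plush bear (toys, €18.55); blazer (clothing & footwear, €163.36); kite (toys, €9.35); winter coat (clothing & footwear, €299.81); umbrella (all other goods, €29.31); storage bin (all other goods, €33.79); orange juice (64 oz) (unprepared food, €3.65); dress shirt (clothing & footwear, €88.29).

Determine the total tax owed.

€12.13

Canned tomatoes €2.14: unprepared food → 4.5% → €0.0963
Plush bear €18.55: toys → 3.25% → €0.602875
Blazer €163.36: clothing & footwear → 0% → €0.00
Kite €9.35: toys → 3.25% → €0.303875
Winter coat €299.81: clothing & footwear → 0% + 2.5% surcharge = 2.5% → €7.49525
Umbrella €29.31: all other goods → 5.5% → €1.61205
Storage bin €33.79: all other goods → 5.5% → €1.85845
Orange juice (64 oz) €3.65: unprepared food → 4.5% → €0.16425
Dress shirt €88.29: clothing & footwear → 0% → €0.00
Unrounded tax sum = €12.13305 → €12.13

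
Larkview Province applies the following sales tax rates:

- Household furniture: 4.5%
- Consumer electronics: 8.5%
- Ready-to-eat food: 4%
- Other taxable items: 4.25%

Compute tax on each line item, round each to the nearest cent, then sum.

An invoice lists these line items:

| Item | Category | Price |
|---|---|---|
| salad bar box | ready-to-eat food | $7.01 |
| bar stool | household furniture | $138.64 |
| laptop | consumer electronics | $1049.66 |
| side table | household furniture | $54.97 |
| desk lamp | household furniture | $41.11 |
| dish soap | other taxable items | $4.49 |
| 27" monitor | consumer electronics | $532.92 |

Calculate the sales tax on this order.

Salad bar box $7.01: ready-to-eat food → 4% → $0.28
Bar stool $138.64: household furniture → 4.5% → $6.24
Laptop $1049.66: consumer electronics → 8.5% → $89.22
Side table $54.97: household furniture → 4.5% → $2.47
Desk lamp $41.11: household furniture → 4.5% → $1.85
Dish soap $4.49: other taxable items → 4.25% → $0.19
27" monitor $532.92: consumer electronics → 8.5% → $45.30
Total tax = $0.28 + $6.24 + $89.22 + $2.47 + $1.85 + $0.19 + $45.30 = $145.55

$145.55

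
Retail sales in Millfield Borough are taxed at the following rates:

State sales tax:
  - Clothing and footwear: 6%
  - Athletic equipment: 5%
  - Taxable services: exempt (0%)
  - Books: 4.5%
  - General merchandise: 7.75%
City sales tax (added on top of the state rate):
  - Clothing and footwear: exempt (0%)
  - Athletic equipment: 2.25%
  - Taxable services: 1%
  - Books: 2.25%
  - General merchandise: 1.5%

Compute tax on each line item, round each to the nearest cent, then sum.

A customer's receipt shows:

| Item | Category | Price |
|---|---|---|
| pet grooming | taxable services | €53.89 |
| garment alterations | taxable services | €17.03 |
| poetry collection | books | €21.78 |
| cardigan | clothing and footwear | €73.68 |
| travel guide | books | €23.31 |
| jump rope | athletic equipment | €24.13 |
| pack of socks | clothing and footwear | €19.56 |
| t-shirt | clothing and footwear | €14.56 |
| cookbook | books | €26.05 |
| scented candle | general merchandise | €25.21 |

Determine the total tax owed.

Pet grooming €53.89: taxable services → 0% + 1% city = 1% → €0.54
Garment alterations €17.03: taxable services → 0% + 1% city = 1% → €0.17
Poetry collection €21.78: books → 4.5% + 2.25% city = 6.75% → €1.47
Cardigan €73.68: clothing and footwear → 6% + 0% city = 6% → €4.42
Travel guide €23.31: books → 4.5% + 2.25% city = 6.75% → €1.57
Jump rope €24.13: athletic equipment → 5% + 2.25% city = 7.25% → €1.75
Pack of socks €19.56: clothing and footwear → 6% + 0% city = 6% → €1.17
T-shirt €14.56: clothing and footwear → 6% + 0% city = 6% → €0.87
Cookbook €26.05: books → 4.5% + 2.25% city = 6.75% → €1.76
Scented candle €25.21: general merchandise → 7.75% + 1.5% city = 9.25% → €2.33
Total tax = €0.54 + €0.17 + €1.47 + €4.42 + €1.57 + €1.75 + €1.17 + €0.87 + €1.76 + €2.33 = €16.05

€16.05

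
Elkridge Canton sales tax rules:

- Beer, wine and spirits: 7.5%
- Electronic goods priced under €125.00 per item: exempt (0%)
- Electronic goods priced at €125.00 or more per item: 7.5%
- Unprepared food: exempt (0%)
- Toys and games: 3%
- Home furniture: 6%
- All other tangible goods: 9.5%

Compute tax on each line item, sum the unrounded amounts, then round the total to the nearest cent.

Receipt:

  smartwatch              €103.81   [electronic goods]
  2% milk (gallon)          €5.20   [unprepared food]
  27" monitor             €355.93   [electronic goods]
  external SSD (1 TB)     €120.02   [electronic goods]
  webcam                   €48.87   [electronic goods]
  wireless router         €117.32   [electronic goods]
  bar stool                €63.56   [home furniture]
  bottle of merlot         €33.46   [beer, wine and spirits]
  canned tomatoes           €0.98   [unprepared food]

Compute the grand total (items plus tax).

Smartwatch €103.81: electronic goods, under €125.00 → 0% → €0.00
2% milk (gallon) €5.20: unprepared food → 0% → €0.00
27" monitor €355.93: electronic goods, €125.00 or more → 7.5% → €26.69475
External SSD (1 TB) €120.02: electronic goods, under €125.00 → 0% → €0.00
Webcam €48.87: electronic goods, under €125.00 → 0% → €0.00
Wireless router €117.32: electronic goods, under €125.00 → 0% → €0.00
Bar stool €63.56: home furniture → 6% → €3.8136
Bottle of merlot €33.46: beer, wine and spirits → 7.5% → €2.5095
Canned tomatoes €0.98: unprepared food → 0% → €0.00
Subtotal = €849.15; unrounded tax = €33.01785 → €33.02; total due = €882.17

€882.17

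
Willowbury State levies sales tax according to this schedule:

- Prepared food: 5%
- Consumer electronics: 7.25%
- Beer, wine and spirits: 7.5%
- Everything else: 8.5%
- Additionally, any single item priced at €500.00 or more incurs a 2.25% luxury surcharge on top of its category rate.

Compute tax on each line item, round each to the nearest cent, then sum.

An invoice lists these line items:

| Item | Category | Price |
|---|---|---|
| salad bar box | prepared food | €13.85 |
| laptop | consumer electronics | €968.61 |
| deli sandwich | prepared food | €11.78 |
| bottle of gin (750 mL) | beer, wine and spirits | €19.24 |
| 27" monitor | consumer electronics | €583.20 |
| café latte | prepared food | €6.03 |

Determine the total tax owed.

Salad bar box €13.85: prepared food → 5% → €0.69
Laptop €968.61: consumer electronics → 7.25% + 2.25% surcharge = 9.5% → €92.02
Deli sandwich €11.78: prepared food → 5% → €0.59
Bottle of gin (750 mL) €19.24: beer, wine and spirits → 7.5% → €1.44
27" monitor €583.20: consumer electronics → 7.25% + 2.25% surcharge = 9.5% → €55.40
Café latte €6.03: prepared food → 5% → €0.30
Total tax = €0.69 + €92.02 + €0.59 + €1.44 + €55.40 + €0.30 = €150.44

€150.44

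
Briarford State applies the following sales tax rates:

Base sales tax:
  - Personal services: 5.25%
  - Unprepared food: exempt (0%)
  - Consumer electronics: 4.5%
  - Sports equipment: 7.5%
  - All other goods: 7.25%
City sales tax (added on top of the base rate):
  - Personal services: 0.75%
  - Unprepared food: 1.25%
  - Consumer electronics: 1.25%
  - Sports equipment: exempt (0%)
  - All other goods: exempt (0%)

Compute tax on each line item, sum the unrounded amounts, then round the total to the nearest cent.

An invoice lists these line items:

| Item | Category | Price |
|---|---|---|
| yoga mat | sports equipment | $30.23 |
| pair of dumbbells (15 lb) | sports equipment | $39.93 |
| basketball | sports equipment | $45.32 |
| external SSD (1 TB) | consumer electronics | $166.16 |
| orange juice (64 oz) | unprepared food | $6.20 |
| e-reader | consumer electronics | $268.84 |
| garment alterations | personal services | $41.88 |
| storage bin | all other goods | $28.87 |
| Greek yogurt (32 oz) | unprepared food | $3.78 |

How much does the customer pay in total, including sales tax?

$669.61

Yoga mat $30.23: sports equipment → 7.5% + 0% city = 7.5% → $2.26725
Pair of dumbbells (15 lb) $39.93: sports equipment → 7.5% + 0% city = 7.5% → $2.99475
Basketball $45.32: sports equipment → 7.5% + 0% city = 7.5% → $3.399
External SSD (1 TB) $166.16: consumer electronics → 4.5% + 1.25% city = 5.75% → $9.5542
Orange juice (64 oz) $6.20: unprepared food → 0% + 1.25% city = 1.25% → $0.0775
E-reader $268.84: consumer electronics → 4.5% + 1.25% city = 5.75% → $15.4583
Garment alterations $41.88: personal services → 5.25% + 0.75% city = 6% → $2.5128
Storage bin $28.87: all other goods → 7.25% + 0% city = 7.25% → $2.093075
Greek yogurt (32 oz) $3.78: unprepared food → 0% + 1.25% city = 1.25% → $0.04725
Subtotal = $631.21; unrounded tax = $38.404125 → $38.40; total due = $669.61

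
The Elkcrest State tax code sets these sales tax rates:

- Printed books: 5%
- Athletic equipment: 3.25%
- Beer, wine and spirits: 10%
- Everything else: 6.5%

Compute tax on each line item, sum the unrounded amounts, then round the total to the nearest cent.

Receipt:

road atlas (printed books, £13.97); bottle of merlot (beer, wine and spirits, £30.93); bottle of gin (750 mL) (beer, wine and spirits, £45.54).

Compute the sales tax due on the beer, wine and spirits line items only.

Bottle of merlot £30.93: beer, wine and spirits → 10% → £3.093
Bottle of gin (750 mL) £45.54: beer, wine and spirits → 10% → £4.554
Tax on beer, wine and spirits: unrounded sum = £7.647 → £7.65

£7.65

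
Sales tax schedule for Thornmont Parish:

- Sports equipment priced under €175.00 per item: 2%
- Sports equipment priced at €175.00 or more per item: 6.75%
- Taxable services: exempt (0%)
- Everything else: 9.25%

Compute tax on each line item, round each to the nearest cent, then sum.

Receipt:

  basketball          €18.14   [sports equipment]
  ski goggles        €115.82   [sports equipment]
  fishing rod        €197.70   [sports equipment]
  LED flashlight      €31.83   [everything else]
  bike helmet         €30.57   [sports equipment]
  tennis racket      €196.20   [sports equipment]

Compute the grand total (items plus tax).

Basketball €18.14: sports equipment, under €175.00 → 2% → €0.36
Ski goggles €115.82: sports equipment, under €175.00 → 2% → €2.32
Fishing rod €197.70: sports equipment, €175.00 or more → 6.75% → €13.34
LED flashlight €31.83: everything else → 9.25% → €2.94
Bike helmet €30.57: sports equipment, under €175.00 → 2% → €0.61
Tennis racket €196.20: sports equipment, €175.00 or more → 6.75% → €13.24
Subtotal = €590.26; tax = €32.81; total due = €623.07

€623.07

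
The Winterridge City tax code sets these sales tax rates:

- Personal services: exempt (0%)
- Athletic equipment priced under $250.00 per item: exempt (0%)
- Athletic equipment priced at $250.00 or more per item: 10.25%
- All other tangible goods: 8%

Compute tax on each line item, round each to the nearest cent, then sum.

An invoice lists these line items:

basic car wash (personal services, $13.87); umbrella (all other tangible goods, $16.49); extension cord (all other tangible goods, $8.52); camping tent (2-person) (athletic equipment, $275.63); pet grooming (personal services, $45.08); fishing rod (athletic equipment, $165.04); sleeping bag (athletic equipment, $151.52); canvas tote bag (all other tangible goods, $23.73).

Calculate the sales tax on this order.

Basic car wash $13.87: personal services → 0% → $0.00
Umbrella $16.49: all other tangible goods → 8% → $1.32
Extension cord $8.52: all other tangible goods → 8% → $0.68
Camping tent (2-person) $275.63: athletic equipment, $250.00 or more → 10.25% → $28.25
Pet grooming $45.08: personal services → 0% → $0.00
Fishing rod $165.04: athletic equipment, under $250.00 → 0% → $0.00
Sleeping bag $151.52: athletic equipment, under $250.00 → 0% → $0.00
Canvas tote bag $23.73: all other tangible goods → 8% → $1.90
Total tax = $1.32 + $0.68 + $28.25 + $1.90 = $32.15

$32.15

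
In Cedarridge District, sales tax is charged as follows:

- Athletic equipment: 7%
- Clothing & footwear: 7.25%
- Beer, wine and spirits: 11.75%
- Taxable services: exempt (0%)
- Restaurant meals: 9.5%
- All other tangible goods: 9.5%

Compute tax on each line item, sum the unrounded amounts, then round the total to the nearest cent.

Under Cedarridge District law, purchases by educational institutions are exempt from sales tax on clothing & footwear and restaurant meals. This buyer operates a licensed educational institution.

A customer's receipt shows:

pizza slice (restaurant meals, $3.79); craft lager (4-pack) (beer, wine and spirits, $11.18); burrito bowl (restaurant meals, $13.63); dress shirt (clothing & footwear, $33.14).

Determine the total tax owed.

$1.31

Pizza slice $3.79: restaurant meals, buyer-exempt → 0% → $0.00
Craft lager (4-pack) $11.18: beer, wine and spirits → 11.75% → $1.31365
Burrito bowl $13.63: restaurant meals, buyer-exempt → 0% → $0.00
Dress shirt $33.14: clothing & footwear, buyer-exempt → 0% → $0.00
Unrounded tax sum = $1.31365 → $1.31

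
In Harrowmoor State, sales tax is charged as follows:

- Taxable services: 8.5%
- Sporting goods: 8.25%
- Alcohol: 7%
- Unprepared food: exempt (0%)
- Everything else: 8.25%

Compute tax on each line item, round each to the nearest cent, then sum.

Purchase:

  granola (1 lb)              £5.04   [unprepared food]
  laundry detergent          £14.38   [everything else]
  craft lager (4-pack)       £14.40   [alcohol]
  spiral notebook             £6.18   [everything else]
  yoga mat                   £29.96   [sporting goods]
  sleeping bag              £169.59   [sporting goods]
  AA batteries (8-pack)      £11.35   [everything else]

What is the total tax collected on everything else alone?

£2.64

Laundry detergent £14.38: everything else → 8.25% → £1.19
Spiral notebook £6.18: everything else → 8.25% → £0.51
AA batteries (8-pack) £11.35: everything else → 8.25% → £0.94
Tax on everything else = £1.19 + £0.51 + £0.94 = £2.64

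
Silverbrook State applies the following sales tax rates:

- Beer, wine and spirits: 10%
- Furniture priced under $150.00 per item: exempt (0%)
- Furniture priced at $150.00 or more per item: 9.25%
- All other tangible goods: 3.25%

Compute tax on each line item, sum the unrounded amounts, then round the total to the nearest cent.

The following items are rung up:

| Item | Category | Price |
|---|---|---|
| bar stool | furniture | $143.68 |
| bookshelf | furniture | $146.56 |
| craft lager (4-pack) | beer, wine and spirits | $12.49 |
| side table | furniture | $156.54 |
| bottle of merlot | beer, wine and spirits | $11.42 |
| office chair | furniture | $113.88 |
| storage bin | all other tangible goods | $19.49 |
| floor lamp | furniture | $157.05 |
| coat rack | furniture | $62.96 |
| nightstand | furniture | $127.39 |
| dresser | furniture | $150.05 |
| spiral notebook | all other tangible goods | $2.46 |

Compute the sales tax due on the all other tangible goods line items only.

$0.71

Storage bin $19.49: all other tangible goods → 3.25% → $0.633425
Spiral notebook $2.46: all other tangible goods → 3.25% → $0.07995
Tax on all other tangible goods: unrounded sum = $0.713375 → $0.71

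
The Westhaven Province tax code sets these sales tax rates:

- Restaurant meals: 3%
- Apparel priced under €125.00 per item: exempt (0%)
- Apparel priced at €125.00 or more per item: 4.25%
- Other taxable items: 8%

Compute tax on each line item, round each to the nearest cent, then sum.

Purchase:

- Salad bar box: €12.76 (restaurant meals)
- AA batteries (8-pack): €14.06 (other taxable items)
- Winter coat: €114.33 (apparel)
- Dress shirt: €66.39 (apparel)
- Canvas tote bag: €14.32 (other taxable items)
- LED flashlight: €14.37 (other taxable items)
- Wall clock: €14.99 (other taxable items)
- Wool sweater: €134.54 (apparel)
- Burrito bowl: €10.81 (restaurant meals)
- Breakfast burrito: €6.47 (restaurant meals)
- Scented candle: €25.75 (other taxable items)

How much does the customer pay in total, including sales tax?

Salad bar box €12.76: restaurant meals → 3% → €0.38
AA batteries (8-pack) €14.06: other taxable items → 8% → €1.12
Winter coat €114.33: apparel, under €125.00 → 0% → €0.00
Dress shirt €66.39: apparel, under €125.00 → 0% → €0.00
Canvas tote bag €14.32: other taxable items → 8% → €1.15
LED flashlight €14.37: other taxable items → 8% → €1.15
Wall clock €14.99: other taxable items → 8% → €1.20
Wool sweater €134.54: apparel, €125.00 or more → 4.25% → €5.72
Burrito bowl €10.81: restaurant meals → 3% → €0.32
Breakfast burrito €6.47: restaurant meals → 3% → €0.19
Scented candle €25.75: other taxable items → 8% → €2.06
Subtotal = €428.79; tax = €13.29; total due = €442.08

€442.08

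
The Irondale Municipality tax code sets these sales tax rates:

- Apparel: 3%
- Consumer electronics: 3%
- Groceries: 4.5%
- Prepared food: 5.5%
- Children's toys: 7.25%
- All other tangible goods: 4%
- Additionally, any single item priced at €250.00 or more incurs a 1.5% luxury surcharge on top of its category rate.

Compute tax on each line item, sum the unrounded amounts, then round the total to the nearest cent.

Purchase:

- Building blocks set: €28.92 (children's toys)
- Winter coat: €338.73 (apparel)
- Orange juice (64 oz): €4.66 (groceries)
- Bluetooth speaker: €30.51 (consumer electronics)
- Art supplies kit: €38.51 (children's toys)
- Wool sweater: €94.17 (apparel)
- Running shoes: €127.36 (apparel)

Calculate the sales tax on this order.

€27.90

Building blocks set €28.92: children's toys → 7.25% → €2.0967
Winter coat €338.73: apparel → 3% + 1.5% surcharge = 4.5% → €15.24285
Orange juice (64 oz) €4.66: groceries → 4.5% → €0.2097
Bluetooth speaker €30.51: consumer electronics → 3% → €0.9153
Art supplies kit €38.51: children's toys → 7.25% → €2.791975
Wool sweater €94.17: apparel → 3% → €2.8251
Running shoes €127.36: apparel → 3% → €3.8208
Unrounded tax sum = €27.902425 → €27.90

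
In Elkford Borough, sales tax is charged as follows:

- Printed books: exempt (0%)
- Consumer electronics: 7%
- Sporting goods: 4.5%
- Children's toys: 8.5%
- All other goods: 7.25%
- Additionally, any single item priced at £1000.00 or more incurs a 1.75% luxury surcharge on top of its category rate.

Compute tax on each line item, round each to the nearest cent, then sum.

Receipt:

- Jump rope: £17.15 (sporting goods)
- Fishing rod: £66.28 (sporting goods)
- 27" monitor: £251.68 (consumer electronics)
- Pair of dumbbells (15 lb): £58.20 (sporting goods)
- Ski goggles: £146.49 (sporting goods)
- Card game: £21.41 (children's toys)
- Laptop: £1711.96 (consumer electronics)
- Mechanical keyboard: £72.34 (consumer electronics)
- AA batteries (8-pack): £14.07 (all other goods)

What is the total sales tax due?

Jump rope £17.15: sporting goods → 4.5% → £0.77
Fishing rod £66.28: sporting goods → 4.5% → £2.98
27" monitor £251.68: consumer electronics → 7% → £17.62
Pair of dumbbells (15 lb) £58.20: sporting goods → 4.5% → £2.62
Ski goggles £146.49: sporting goods → 4.5% → £6.59
Card game £21.41: children's toys → 8.5% → £1.82
Laptop £1711.96: consumer electronics → 7% + 1.75% surcharge = 8.75% → £149.80
Mechanical keyboard £72.34: consumer electronics → 7% → £5.06
AA batteries (8-pack) £14.07: all other goods → 7.25% → £1.02
Total tax = £0.77 + £2.98 + £17.62 + £2.62 + £6.59 + £1.82 + £149.80 + £5.06 + £1.02 = £188.28

£188.28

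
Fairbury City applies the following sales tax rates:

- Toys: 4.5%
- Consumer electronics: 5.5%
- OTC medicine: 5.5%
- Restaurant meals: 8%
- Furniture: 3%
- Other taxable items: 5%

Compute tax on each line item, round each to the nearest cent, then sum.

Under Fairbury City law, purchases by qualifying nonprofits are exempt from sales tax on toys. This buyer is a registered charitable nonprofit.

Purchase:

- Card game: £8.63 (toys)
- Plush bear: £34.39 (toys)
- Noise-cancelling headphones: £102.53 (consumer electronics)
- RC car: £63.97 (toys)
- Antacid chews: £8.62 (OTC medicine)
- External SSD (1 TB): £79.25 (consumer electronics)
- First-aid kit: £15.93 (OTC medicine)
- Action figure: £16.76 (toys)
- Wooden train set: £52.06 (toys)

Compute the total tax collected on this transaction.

Card game £8.63: toys, buyer-exempt → 0% → £0.00
Plush bear £34.39: toys, buyer-exempt → 0% → £0.00
Noise-cancelling headphones £102.53: consumer electronics → 5.5% → £5.64
RC car £63.97: toys, buyer-exempt → 0% → £0.00
Antacid chews £8.62: OTC medicine → 5.5% → £0.47
External SSD (1 TB) £79.25: consumer electronics → 5.5% → £4.36
First-aid kit £15.93: OTC medicine → 5.5% → £0.88
Action figure £16.76: toys, buyer-exempt → 0% → £0.00
Wooden train set £52.06: toys, buyer-exempt → 0% → £0.00
Total tax = £5.64 + £0.47 + £4.36 + £0.88 = £11.35

£11.35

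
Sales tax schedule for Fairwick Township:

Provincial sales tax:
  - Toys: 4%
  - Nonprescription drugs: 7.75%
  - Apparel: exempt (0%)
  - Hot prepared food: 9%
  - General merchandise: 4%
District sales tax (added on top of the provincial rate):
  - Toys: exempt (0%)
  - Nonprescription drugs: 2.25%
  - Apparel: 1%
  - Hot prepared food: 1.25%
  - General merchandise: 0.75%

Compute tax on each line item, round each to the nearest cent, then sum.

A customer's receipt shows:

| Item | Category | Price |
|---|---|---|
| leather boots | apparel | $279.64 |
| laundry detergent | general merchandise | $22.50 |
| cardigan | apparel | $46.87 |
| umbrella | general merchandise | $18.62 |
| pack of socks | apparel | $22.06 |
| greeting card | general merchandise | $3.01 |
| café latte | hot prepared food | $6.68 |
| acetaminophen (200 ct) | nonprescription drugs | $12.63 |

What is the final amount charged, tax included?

$419.53

Leather boots $279.64: apparel → 0% + 1% district = 1% → $2.80
Laundry detergent $22.50: general merchandise → 4% + 0.75% district = 4.75% → $1.07
Cardigan $46.87: apparel → 0% + 1% district = 1% → $0.47
Umbrella $18.62: general merchandise → 4% + 0.75% district = 4.75% → $0.88
Pack of socks $22.06: apparel → 0% + 1% district = 1% → $0.22
Greeting card $3.01: general merchandise → 4% + 0.75% district = 4.75% → $0.14
Café latte $6.68: hot prepared food → 9% + 1.25% district = 10.25% → $0.68
Acetaminophen (200 ct) $12.63: nonprescription drugs → 7.75% + 2.25% district = 10% → $1.26
Subtotal = $412.01; tax = $7.52; total due = $419.53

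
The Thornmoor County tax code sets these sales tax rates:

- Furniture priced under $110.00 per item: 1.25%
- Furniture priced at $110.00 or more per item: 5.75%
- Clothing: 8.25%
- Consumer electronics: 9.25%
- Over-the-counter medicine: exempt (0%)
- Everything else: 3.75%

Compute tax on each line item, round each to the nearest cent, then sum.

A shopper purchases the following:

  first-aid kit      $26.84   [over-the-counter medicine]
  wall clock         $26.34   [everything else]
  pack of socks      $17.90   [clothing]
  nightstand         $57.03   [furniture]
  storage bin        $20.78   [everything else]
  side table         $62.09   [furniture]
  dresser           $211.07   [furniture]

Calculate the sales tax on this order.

$16.88

First-aid kit $26.84: over-the-counter medicine → 0% → $0.00
Wall clock $26.34: everything else → 3.75% → $0.99
Pack of socks $17.90: clothing → 8.25% → $1.48
Nightstand $57.03: furniture, under $110.00 → 1.25% → $0.71
Storage bin $20.78: everything else → 3.75% → $0.78
Side table $62.09: furniture, under $110.00 → 1.25% → $0.78
Dresser $211.07: furniture, $110.00 or more → 5.75% → $12.14
Total tax = $0.99 + $1.48 + $0.71 + $0.78 + $0.78 + $12.14 = $16.88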